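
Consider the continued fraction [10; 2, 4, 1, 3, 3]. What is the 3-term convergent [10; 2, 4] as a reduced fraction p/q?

Start with 4.
2 + 1/(4/1) = 2 + 1/4 = 9/4
10 + 1/(9/4) = 10 + 4/9 = 94/9

94/9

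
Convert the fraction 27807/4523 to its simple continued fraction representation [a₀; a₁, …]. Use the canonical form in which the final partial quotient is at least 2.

[6; 6, 1, 3, 5, 1, 1, 14]

27807 ÷ 4523 → quotient 6, remainder 669
4523 ÷ 669 → quotient 6, remainder 509
669 ÷ 509 → quotient 1, remainder 160
509 ÷ 160 → quotient 3, remainder 29
160 ÷ 29 → quotient 5, remainder 15
29 ÷ 15 → quotient 1, remainder 14
15 ÷ 14 → quotient 1, remainder 1
14 ÷ 1 → quotient 14, remainder 0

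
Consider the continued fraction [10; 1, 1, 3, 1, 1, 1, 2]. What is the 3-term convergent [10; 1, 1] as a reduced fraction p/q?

Work from the innermost term outward:
Start with 1.
1 + 1/(1/1) = 1 + 1/1 = 2/1
10 + 1/(2/1) = 10 + 1/2 = 21/2

21/2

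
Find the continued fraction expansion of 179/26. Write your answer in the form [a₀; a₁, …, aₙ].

[6; 1, 7, 1, 2]

179 = 6·26 + 23, so a_0 = 6
26 = 1·23 + 3, so a_1 = 1
23 = 7·3 + 2, so a_2 = 7
3 = 1·2 + 1, so a_3 = 1
2 = 2·1 + 0, so a_4 = 2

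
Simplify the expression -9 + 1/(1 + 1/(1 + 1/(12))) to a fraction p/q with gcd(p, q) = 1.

Work from the innermost term outward:
Start with 12.
1 + 1/(12/1) = 1 + 1/12 = 13/12
1 + 1/(13/12) = 1 + 12/13 = 25/13
-9 + 1/(25/13) = -9 + 13/25 = -212/25

-212/25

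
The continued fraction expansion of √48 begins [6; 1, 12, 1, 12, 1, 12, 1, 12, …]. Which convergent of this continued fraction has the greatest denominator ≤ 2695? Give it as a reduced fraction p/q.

17466/2521

a_0 = 6: 6/1  (≤ bound)
a_1 = 1: 7/1  (≤ bound)
a_2 = 12: 90/13  (≤ bound)
a_3 = 1: 97/14  (≤ bound)
a_4 = 12: 1254/181  (≤ bound)
a_5 = 1: 1351/195  (≤ bound)
a_6 = 12: 17466/2521  (≤ bound)
a_7 = 1: 18817/2716  (> 2695, stop)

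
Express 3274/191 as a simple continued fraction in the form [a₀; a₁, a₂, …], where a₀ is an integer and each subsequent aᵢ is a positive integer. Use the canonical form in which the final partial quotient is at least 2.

3274 = 17·191 + 27, so a_0 = 17
191 = 7·27 + 2, so a_1 = 7
27 = 13·2 + 1, so a_2 = 13
2 = 2·1 + 0, so a_3 = 2

[17; 7, 13, 2]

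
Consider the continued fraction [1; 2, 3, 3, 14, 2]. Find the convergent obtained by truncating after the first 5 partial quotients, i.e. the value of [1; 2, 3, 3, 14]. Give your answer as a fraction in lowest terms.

472/329

Starting at the tail and folding back:
Start with 14.
3 + 1/(14/1) = 3 + 1/14 = 43/14
3 + 1/(43/14) = 3 + 14/43 = 143/43
2 + 1/(143/43) = 2 + 43/143 = 329/143
1 + 1/(329/143) = 1 + 143/329 = 472/329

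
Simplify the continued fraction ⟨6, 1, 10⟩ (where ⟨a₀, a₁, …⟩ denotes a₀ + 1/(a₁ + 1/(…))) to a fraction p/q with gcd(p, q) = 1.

76/11

Compute successive convergents:
a_0 = 6: 6/1
a_1 = 1: 7/1
a_2 = 10: 76/11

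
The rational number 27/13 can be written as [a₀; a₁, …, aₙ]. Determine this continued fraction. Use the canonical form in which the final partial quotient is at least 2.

[2; 13]

Run the Euclidean algorithm, recording each quotient:
27 ÷ 13 → quotient 2, remainder 1
13 ÷ 1 → quotient 13, remainder 0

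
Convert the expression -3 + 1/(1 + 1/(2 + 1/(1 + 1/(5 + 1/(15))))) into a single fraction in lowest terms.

a_0 = -3: -3/1
a_1 = 1: -2/1
a_2 = 2: -7/3
a_3 = 1: -9/4
a_4 = 5: -52/23
a_5 = 15: -789/349

-789/349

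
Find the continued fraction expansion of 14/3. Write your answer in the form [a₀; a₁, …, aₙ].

[4; 1, 2]

Repeatedly divide and take the remainder:
⌊14/3⌋ = 4, remainder 2
⌊3/2⌋ = 1, remainder 1
⌊2/1⌋ = 2, remainder 0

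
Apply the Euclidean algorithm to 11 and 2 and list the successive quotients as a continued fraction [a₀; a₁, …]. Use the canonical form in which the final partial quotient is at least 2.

Repeatedly divide and take the remainder:
11 ÷ 2 → quotient 5, remainder 1
2 ÷ 1 → quotient 2, remainder 0

[5; 2]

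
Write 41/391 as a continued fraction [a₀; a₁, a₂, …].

[0; 9, 1, 1, 6, 3]

41 ÷ 391 → quotient 0, remainder 41
391 ÷ 41 → quotient 9, remainder 22
41 ÷ 22 → quotient 1, remainder 19
22 ÷ 19 → quotient 1, remainder 3
19 ÷ 3 → quotient 6, remainder 1
3 ÷ 1 → quotient 3, remainder 0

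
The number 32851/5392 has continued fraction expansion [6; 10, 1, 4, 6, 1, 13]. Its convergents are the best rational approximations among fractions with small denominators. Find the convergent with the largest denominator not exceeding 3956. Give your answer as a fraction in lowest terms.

2370/389

List convergents until the denominator exceeds the bound:
a_0 = 6: 6/1  (≤ bound)
a_1 = 10: 61/10  (≤ bound)
a_2 = 1: 67/11  (≤ bound)
a_3 = 4: 329/54  (≤ bound)
a_4 = 6: 2041/335  (≤ bound)
a_5 = 1: 2370/389  (≤ bound)
a_6 = 13: 32851/5392  (> 3956, stop)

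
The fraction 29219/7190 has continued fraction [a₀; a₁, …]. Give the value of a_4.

Run the Euclidean algorithm, recording each quotient:
⌊29219/7190⌋ = 4, remainder 459
⌊7190/459⌋ = 15, remainder 305
⌊459/305⌋ = 1, remainder 154
⌊305/154⌋ = 1, remainder 151
⌊154/151⌋ = 1, remainder 3

1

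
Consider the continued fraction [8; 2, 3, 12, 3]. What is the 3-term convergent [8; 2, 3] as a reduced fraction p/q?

Use the convergent recurrence hₖ = aₖ·hₖ₋₁ + hₖ₋₂ (and likewise for the denominators kₖ):
a_0 = 8: 8/1
a_1 = 2: 17/2
a_2 = 3: 59/7

59/7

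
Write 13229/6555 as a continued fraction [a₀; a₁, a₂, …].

[2; 55, 11, 1, 9]

⌊13229/6555⌋ = 2, remainder 119
⌊6555/119⌋ = 55, remainder 10
⌊119/10⌋ = 11, remainder 9
⌊10/9⌋ = 1, remainder 1
⌊9/1⌋ = 9, remainder 0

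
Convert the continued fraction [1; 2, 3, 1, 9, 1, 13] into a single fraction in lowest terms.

Use the convergent recurrence hₖ = aₖ·hₖ₋₁ + hₖ₋₂ (and likewise for the denominators kₖ):
a_0 = 1: 1/1
a_1 = 2: 3/2
a_2 = 3: 10/7
a_3 = 1: 13/9
a_4 = 9: 127/88
a_5 = 1: 140/97
a_6 = 13: 1947/1349

1947/1349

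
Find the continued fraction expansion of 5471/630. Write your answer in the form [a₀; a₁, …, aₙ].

[8; 1, 2, 6, 33]

⌊5471/630⌋ = 8, remainder 431
⌊630/431⌋ = 1, remainder 199
⌊431/199⌋ = 2, remainder 33
⌊199/33⌋ = 6, remainder 1
⌊33/1⌋ = 33, remainder 0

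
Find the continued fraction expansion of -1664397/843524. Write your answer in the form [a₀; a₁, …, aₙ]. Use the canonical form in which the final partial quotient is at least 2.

[-2; 37, 4, 6, 47, 1, 1, 9]

-1664397 = -2·843524 + 22651, so a_0 = -2
843524 = 37·22651 + 5437, so a_1 = 37
22651 = 4·5437 + 903, so a_2 = 4
5437 = 6·903 + 19, so a_3 = 6
903 = 47·19 + 10, so a_4 = 47
19 = 1·10 + 9, so a_5 = 1
10 = 1·9 + 1, so a_6 = 1
9 = 9·1 + 0, so a_7 = 9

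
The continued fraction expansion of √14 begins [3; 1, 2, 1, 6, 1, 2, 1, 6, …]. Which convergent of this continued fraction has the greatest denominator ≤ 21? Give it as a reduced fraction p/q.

List convergents until the denominator exceeds the bound:
a_0 = 3: 3/1  (≤ bound)
a_1 = 1: 4/1  (≤ bound)
a_2 = 2: 11/3  (≤ bound)
a_3 = 1: 15/4  (≤ bound)
a_4 = 6: 101/27  (> 21, stop)

15/4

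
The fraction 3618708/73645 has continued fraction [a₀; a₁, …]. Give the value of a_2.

3

Apply division with remainder until the remainder is 0:
3618708 ÷ 73645 → quotient 49, remainder 10103
73645 ÷ 10103 → quotient 7, remainder 2924
10103 ÷ 2924 → quotient 3, remainder 1331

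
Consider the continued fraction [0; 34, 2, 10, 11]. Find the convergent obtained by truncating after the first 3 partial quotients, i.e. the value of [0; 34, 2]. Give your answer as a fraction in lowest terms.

2/69

Starting at the tail and folding back:
Start with 2.
34 + 1/(2/1) = 34 + 1/2 = 69/2
0 + 1/(69/2) = 0 + 2/69 = 2/69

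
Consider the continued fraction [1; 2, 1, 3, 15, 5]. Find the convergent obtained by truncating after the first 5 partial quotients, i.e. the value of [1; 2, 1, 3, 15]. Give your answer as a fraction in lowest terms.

Use the convergent recurrence hₖ = aₖ·hₖ₋₁ + hₖ₋₂ (and likewise for the denominators kₖ):
a_0 = 1: 1/1
a_1 = 2: 3/2
a_2 = 1: 4/3
a_3 = 3: 15/11
a_4 = 15: 229/168

229/168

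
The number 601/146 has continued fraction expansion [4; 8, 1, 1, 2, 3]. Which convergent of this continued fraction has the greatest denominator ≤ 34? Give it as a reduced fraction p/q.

70/17

a_0 = 4: 4/1  (≤ bound)
a_1 = 8: 33/8  (≤ bound)
a_2 = 1: 37/9  (≤ bound)
a_3 = 1: 70/17  (≤ bound)
a_4 = 2: 177/43  (> 34, stop)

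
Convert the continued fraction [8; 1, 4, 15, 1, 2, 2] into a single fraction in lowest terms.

4903/557

a_0 = 8: 8/1
a_1 = 1: 9/1
a_2 = 4: 44/5
a_3 = 15: 669/76
a_4 = 1: 713/81
a_5 = 2: 2095/238
a_6 = 2: 4903/557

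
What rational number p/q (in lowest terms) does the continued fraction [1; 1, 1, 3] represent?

Use the convergent recurrence hₖ = aₖ·hₖ₋₁ + hₖ₋₂ (and likewise for the denominators kₖ):
a_0 = 1: 1/1
a_1 = 1: 2/1
a_2 = 1: 3/2
a_3 = 3: 11/7

11/7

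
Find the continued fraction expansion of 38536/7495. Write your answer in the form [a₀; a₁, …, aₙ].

[5; 7, 15, 1, 1, 1, 1, 13]

Repeatedly divide and take the remainder:
38536 ÷ 7495 → quotient 5, remainder 1061
7495 ÷ 1061 → quotient 7, remainder 68
1061 ÷ 68 → quotient 15, remainder 41
68 ÷ 41 → quotient 1, remainder 27
41 ÷ 27 → quotient 1, remainder 14
27 ÷ 14 → quotient 1, remainder 13
14 ÷ 13 → quotient 1, remainder 1
13 ÷ 1 → quotient 13, remainder 0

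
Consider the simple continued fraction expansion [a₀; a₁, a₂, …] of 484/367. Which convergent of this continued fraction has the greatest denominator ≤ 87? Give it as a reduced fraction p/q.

91/69

List convergents until the denominator exceeds the bound:
a_0 = 1: 1/1  (≤ bound)
a_1 = 3: 4/3  (≤ bound)
a_2 = 7: 29/22  (≤ bound)
a_3 = 3: 91/69  (≤ bound)
a_4 = 5: 484/367  (> 87, stop)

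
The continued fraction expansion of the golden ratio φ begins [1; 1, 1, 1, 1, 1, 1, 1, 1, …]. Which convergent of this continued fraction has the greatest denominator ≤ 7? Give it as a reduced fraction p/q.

a_0 = 1: 1/1  (≤ bound)
a_1 = 1: 2/1  (≤ bound)
a_2 = 1: 3/2  (≤ bound)
a_3 = 1: 5/3  (≤ bound)
a_4 = 1: 8/5  (≤ bound)
a_5 = 1: 13/8  (> 7, stop)

8/5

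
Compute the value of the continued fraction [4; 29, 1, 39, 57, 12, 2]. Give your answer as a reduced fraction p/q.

Work from the innermost term outward:
Start with 2.
12 + 1/(2/1) = 12 + 1/2 = 25/2
57 + 1/(25/2) = 57 + 2/25 = 1427/25
39 + 1/(1427/25) = 39 + 25/1427 = 55678/1427
1 + 1/(55678/1427) = 1 + 1427/55678 = 57105/55678
29 + 1/(57105/55678) = 29 + 55678/57105 = 1711723/57105
4 + 1/(1711723/57105) = 4 + 57105/1711723 = 6903997/1711723

6903997/1711723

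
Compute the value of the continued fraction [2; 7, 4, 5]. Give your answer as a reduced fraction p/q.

Compute successive convergents:
a_0 = 2: 2/1
a_1 = 7: 15/7
a_2 = 4: 62/29
a_3 = 5: 325/152

325/152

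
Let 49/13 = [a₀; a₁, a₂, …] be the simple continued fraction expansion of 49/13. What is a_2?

3

49 ÷ 13 → quotient 3, remainder 10
13 ÷ 10 → quotient 1, remainder 3
10 ÷ 3 → quotient 3, remainder 1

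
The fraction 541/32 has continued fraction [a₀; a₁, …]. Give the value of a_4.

2

Run the Euclidean algorithm, recording each quotient:
541 = 16·32 + 29, so a_0 = 16
32 = 1·29 + 3, so a_1 = 1
29 = 9·3 + 2, so a_2 = 9
3 = 1·2 + 1, so a_3 = 1
2 = 2·1 + 0, so a_4 = 2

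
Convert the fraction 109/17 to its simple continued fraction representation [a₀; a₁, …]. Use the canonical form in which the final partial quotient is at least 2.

Apply division with remainder until the remainder is 0:
109 ÷ 17 → quotient 6, remainder 7
17 ÷ 7 → quotient 2, remainder 3
7 ÷ 3 → quotient 2, remainder 1
3 ÷ 1 → quotient 3, remainder 0

[6; 2, 2, 3]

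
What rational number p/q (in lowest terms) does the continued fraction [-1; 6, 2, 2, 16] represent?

Collapse the nested fraction from the inside out:
Start with 16.
2 + 1/(16/1) = 2 + 1/16 = 33/16
2 + 1/(33/16) = 2 + 16/33 = 82/33
6 + 1/(82/33) = 6 + 33/82 = 525/82
-1 + 1/(525/82) = -1 + 82/525 = -443/525

-443/525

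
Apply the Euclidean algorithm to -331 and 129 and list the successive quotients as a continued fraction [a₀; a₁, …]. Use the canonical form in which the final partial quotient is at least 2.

[-3; 2, 3, 3, 2, 2]

Apply division with remainder until the remainder is 0:
⌊-331/129⌋ = -3, remainder 56
⌊129/56⌋ = 2, remainder 17
⌊56/17⌋ = 3, remainder 5
⌊17/5⌋ = 3, remainder 2
⌊5/2⌋ = 2, remainder 1
⌊2/1⌋ = 2, remainder 0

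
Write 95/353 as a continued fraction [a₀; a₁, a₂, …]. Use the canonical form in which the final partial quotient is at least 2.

[0; 3, 1, 2, 1, 1, 13]

Run the Euclidean algorithm, recording each quotient:
95 ÷ 353 → quotient 0, remainder 95
353 ÷ 95 → quotient 3, remainder 68
95 ÷ 68 → quotient 1, remainder 27
68 ÷ 27 → quotient 2, remainder 14
27 ÷ 14 → quotient 1, remainder 13
14 ÷ 13 → quotient 1, remainder 1
13 ÷ 1 → quotient 13, remainder 0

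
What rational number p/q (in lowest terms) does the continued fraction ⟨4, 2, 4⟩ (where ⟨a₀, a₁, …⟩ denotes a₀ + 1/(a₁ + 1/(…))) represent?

40/9

Start with 4.
2 + 1/(4/1) = 2 + 1/4 = 9/4
4 + 1/(9/4) = 4 + 4/9 = 40/9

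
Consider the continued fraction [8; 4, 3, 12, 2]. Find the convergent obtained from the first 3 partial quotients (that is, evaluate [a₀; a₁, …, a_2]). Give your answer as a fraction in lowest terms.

107/13

Starting at the tail and folding back:
Start with 3.
4 + 1/(3/1) = 4 + 1/3 = 13/3
8 + 1/(13/3) = 8 + 3/13 = 107/13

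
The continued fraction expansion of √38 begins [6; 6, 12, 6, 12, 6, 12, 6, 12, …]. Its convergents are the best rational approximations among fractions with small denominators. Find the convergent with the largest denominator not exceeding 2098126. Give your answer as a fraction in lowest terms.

List convergents until the denominator exceeds the bound:
a_0 = 6: 6/1  (≤ bound)
a_1 = 6: 37/6  (≤ bound)
a_2 = 12: 450/73  (≤ bound)
a_3 = 6: 2737/444  (≤ bound)
a_4 = 12: 33294/5401  (≤ bound)
a_5 = 6: 202501/32850  (≤ bound)
a_6 = 12: 2463306/399601  (≤ bound)
a_7 = 6: 14982337/2430456  (> 2098126, stop)

2463306/399601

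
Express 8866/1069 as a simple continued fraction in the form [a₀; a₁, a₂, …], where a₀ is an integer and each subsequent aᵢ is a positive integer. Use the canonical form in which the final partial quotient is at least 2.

[8; 3, 2, 2, 8, 1, 1, 3]

8866 = 8·1069 + 314, so a_0 = 8
1069 = 3·314 + 127, so a_1 = 3
314 = 2·127 + 60, so a_2 = 2
127 = 2·60 + 7, so a_3 = 2
60 = 8·7 + 4, so a_4 = 8
7 = 1·4 + 3, so a_5 = 1
4 = 1·3 + 1, so a_6 = 1
3 = 3·1 + 0, so a_7 = 3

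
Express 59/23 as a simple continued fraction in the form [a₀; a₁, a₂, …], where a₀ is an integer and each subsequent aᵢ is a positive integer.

[2; 1, 1, 3, 3]

59 ÷ 23 → quotient 2, remainder 13
23 ÷ 13 → quotient 1, remainder 10
13 ÷ 10 → quotient 1, remainder 3
10 ÷ 3 → quotient 3, remainder 1
3 ÷ 1 → quotient 3, remainder 0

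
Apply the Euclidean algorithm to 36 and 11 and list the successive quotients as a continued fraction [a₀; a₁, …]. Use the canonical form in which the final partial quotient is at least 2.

Apply division with remainder until the remainder is 0:
36 = 3·11 + 3, so a_0 = 3
11 = 3·3 + 2, so a_1 = 3
3 = 1·2 + 1, so a_2 = 1
2 = 2·1 + 0, so a_3 = 2

[3; 3, 1, 2]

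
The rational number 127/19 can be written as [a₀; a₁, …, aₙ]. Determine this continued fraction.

Run the Euclidean algorithm, recording each quotient:
⌊127/19⌋ = 6, remainder 13
⌊19/13⌋ = 1, remainder 6
⌊13/6⌋ = 2, remainder 1
⌊6/1⌋ = 6, remainder 0

[6; 1, 2, 6]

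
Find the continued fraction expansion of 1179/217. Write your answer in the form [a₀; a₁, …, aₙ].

1179 ÷ 217 → quotient 5, remainder 94
217 ÷ 94 → quotient 2, remainder 29
94 ÷ 29 → quotient 3, remainder 7
29 ÷ 7 → quotient 4, remainder 1
7 ÷ 1 → quotient 7, remainder 0

[5; 2, 3, 4, 7]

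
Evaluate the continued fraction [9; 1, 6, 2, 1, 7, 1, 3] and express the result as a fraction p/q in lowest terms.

7319/742

a_0 = 9: 9/1
a_1 = 1: 10/1
a_2 = 6: 69/7
a_3 = 2: 148/15
a_4 = 1: 217/22
a_5 = 7: 1667/169
a_6 = 1: 1884/191
a_7 = 3: 7319/742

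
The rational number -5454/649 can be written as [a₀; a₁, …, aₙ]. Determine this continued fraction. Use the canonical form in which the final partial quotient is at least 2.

[-9; 1, 1, 2, 10, 2, 2, 2]

Run the Euclidean algorithm, recording each quotient:
⌊-5454/649⌋ = -9, remainder 387
⌊649/387⌋ = 1, remainder 262
⌊387/262⌋ = 1, remainder 125
⌊262/125⌋ = 2, remainder 12
⌊125/12⌋ = 10, remainder 5
⌊12/5⌋ = 2, remainder 2
⌊5/2⌋ = 2, remainder 1
⌊2/1⌋ = 2, remainder 0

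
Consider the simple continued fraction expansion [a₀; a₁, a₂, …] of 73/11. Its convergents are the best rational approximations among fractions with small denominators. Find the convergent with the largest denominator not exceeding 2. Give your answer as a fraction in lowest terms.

13/2

List convergents until the denominator exceeds the bound:
a_0 = 6: 6/1  (≤ bound)
a_1 = 1: 7/1  (≤ bound)
a_2 = 1: 13/2  (≤ bound)
a_3 = 1: 20/3  (> 2, stop)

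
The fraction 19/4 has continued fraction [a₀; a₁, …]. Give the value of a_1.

Repeatedly divide and take the remainder:
⌊19/4⌋ = 4, remainder 3
⌊4/3⌋ = 1, remainder 1

1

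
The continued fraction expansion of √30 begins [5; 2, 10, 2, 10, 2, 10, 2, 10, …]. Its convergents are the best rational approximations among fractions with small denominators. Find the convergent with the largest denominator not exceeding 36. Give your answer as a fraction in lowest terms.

List convergents until the denominator exceeds the bound:
a_0 = 5: 5/1  (≤ bound)
a_1 = 2: 11/2  (≤ bound)
a_2 = 10: 115/21  (≤ bound)
a_3 = 2: 241/44  (> 36, stop)

115/21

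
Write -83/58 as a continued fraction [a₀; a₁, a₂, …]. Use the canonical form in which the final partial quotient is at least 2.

[-2; 1, 1, 3, 8]

-83 ÷ 58 → quotient -2, remainder 33
58 ÷ 33 → quotient 1, remainder 25
33 ÷ 25 → quotient 1, remainder 8
25 ÷ 8 → quotient 3, remainder 1
8 ÷ 1 → quotient 8, remainder 0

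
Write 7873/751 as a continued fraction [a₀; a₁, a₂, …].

[10; 2, 14, 1, 1, 12]

7873 ÷ 751 → quotient 10, remainder 363
751 ÷ 363 → quotient 2, remainder 25
363 ÷ 25 → quotient 14, remainder 13
25 ÷ 13 → quotient 1, remainder 12
13 ÷ 12 → quotient 1, remainder 1
12 ÷ 1 → quotient 12, remainder 0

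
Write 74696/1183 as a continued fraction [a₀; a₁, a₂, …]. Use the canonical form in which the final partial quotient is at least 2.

74696 = 63·1183 + 167, so a_0 = 63
1183 = 7·167 + 14, so a_1 = 7
167 = 11·14 + 13, so a_2 = 11
14 = 1·13 + 1, so a_3 = 1
13 = 13·1 + 0, so a_4 = 13

[63; 7, 11, 1, 13]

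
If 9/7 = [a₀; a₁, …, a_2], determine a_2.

Run the Euclidean algorithm, recording each quotient:
9 ÷ 7 → quotient 1, remainder 2
7 ÷ 2 → quotient 3, remainder 1
2 ÷ 1 → quotient 2, remainder 0

2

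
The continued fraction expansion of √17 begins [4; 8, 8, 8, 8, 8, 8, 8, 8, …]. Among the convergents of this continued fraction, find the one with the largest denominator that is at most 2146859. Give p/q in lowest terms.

a_0 = 4: 4/1  (≤ bound)
a_1 = 8: 33/8  (≤ bound)
a_2 = 8: 268/65  (≤ bound)
a_3 = 8: 2177/528  (≤ bound)
a_4 = 8: 17684/4289  (≤ bound)
a_5 = 8: 143649/34840  (≤ bound)
a_6 = 8: 1166876/283009  (≤ bound)
a_7 = 8: 9478657/2298912  (> 2146859, stop)

1166876/283009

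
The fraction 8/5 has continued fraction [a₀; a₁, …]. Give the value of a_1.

1

⌊8/5⌋ = 1, remainder 3
⌊5/3⌋ = 1, remainder 2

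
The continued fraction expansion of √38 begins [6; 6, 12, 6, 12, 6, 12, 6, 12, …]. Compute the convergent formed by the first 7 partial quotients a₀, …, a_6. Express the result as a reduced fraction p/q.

a_0 = 6: 6/1
a_1 = 6: 37/6
a_2 = 12: 450/73
a_3 = 6: 2737/444
a_4 = 12: 33294/5401
a_5 = 6: 202501/32850
a_6 = 12: 2463306/399601

2463306/399601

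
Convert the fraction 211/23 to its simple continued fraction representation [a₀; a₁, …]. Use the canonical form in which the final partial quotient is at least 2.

[9; 5, 1, 3]

211 ÷ 23 → quotient 9, remainder 4
23 ÷ 4 → quotient 5, remainder 3
4 ÷ 3 → quotient 1, remainder 1
3 ÷ 1 → quotient 3, remainder 0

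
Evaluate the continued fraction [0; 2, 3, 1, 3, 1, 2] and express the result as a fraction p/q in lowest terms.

53/120

Start with 2.
1 + 1/(2/1) = 1 + 1/2 = 3/2
3 + 1/(3/2) = 3 + 2/3 = 11/3
1 + 1/(11/3) = 1 + 3/11 = 14/11
3 + 1/(14/11) = 3 + 11/14 = 53/14
2 + 1/(53/14) = 2 + 14/53 = 120/53
0 + 1/(120/53) = 0 + 53/120 = 53/120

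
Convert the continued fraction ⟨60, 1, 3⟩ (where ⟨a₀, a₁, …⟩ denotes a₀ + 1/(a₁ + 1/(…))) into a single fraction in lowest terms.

243/4

Starting at the tail and folding back:
Start with 3.
1 + 1/(3/1) = 1 + 1/3 = 4/3
60 + 1/(4/3) = 60 + 3/4 = 243/4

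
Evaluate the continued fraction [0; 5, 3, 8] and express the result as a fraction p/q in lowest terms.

25/133

Start with 8.
3 + 1/(8/1) = 3 + 1/8 = 25/8
5 + 1/(25/8) = 5 + 8/25 = 133/25
0 + 1/(133/25) = 0 + 25/133 = 25/133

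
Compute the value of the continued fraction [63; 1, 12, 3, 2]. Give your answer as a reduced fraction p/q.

5945/93

Work from the innermost term outward:
Start with 2.
3 + 1/(2/1) = 3 + 1/2 = 7/2
12 + 1/(7/2) = 12 + 2/7 = 86/7
1 + 1/(86/7) = 1 + 7/86 = 93/86
63 + 1/(93/86) = 63 + 86/93 = 5945/93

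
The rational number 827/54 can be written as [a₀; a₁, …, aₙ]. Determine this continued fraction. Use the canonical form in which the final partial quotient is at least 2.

827 ÷ 54 → quotient 15, remainder 17
54 ÷ 17 → quotient 3, remainder 3
17 ÷ 3 → quotient 5, remainder 2
3 ÷ 2 → quotient 1, remainder 1
2 ÷ 1 → quotient 2, remainder 0

[15; 3, 5, 1, 2]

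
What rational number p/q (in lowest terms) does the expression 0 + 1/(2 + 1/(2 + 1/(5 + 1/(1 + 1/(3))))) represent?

50/123

Use the convergent recurrence hₖ = aₖ·hₖ₋₁ + hₖ₋₂ (and likewise for the denominators kₖ):
a_0 = 0: 0/1
a_1 = 2: 1/2
a_2 = 2: 2/5
a_3 = 5: 11/27
a_4 = 1: 13/32
a_5 = 3: 50/123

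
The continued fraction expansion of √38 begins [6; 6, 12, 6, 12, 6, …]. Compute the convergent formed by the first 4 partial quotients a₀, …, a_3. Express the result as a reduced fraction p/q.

2737/444

Build up convergents one term at a time:
a_0 = 6: 6/1
a_1 = 6: 37/6
a_2 = 12: 450/73
a_3 = 6: 2737/444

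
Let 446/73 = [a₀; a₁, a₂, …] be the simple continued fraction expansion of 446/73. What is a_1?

Repeatedly divide and take the remainder:
446 ÷ 73 → quotient 6, remainder 8
73 ÷ 8 → quotient 9, remainder 1

9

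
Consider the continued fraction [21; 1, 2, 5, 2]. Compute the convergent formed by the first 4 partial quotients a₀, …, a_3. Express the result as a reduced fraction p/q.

Collapse the nested fraction from the inside out:
Start with 5.
2 + 1/(5/1) = 2 + 1/5 = 11/5
1 + 1/(11/5) = 1 + 5/11 = 16/11
21 + 1/(16/11) = 21 + 11/16 = 347/16

347/16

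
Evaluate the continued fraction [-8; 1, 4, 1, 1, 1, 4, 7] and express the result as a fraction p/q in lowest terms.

Build up convergents one term at a time:
a_0 = -8: -8/1
a_1 = 1: -7/1
a_2 = 4: -36/5
a_3 = 1: -43/6
a_4 = 1: -79/11
a_5 = 1: -122/17
a_6 = 4: -567/79
a_7 = 7: -4091/570

-4091/570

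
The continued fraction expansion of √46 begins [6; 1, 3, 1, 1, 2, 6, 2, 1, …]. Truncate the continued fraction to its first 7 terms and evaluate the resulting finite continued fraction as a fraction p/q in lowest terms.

Starting at the tail and folding back:
Start with 6.
2 + 1/(6/1) = 2 + 1/6 = 13/6
1 + 1/(13/6) = 1 + 6/13 = 19/13
1 + 1/(19/13) = 1 + 13/19 = 32/19
3 + 1/(32/19) = 3 + 19/32 = 115/32
1 + 1/(115/32) = 1 + 32/115 = 147/115
6 + 1/(147/115) = 6 + 115/147 = 997/147

997/147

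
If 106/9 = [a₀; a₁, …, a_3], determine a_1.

1

106 ÷ 9 → quotient 11, remainder 7
9 ÷ 7 → quotient 1, remainder 2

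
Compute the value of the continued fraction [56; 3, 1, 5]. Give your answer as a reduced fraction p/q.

1294/23

Work from the innermost term outward:
Start with 5.
1 + 1/(5/1) = 1 + 1/5 = 6/5
3 + 1/(6/5) = 3 + 5/6 = 23/6
56 + 1/(23/6) = 56 + 6/23 = 1294/23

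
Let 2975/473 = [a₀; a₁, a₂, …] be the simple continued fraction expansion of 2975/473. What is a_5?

Apply division with remainder until the remainder is 0:
⌊2975/473⌋ = 6, remainder 137
⌊473/137⌋ = 3, remainder 62
⌊137/62⌋ = 2, remainder 13
⌊62/13⌋ = 4, remainder 10
⌊13/10⌋ = 1, remainder 3
⌊10/3⌋ = 3, remainder 1

3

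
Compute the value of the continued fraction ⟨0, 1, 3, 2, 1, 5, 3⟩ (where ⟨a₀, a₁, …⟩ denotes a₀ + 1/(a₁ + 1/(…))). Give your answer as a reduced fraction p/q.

Collapse the nested fraction from the inside out:
Start with 3.
5 + 1/(3/1) = 5 + 1/3 = 16/3
1 + 1/(16/3) = 1 + 3/16 = 19/16
2 + 1/(19/16) = 2 + 16/19 = 54/19
3 + 1/(54/19) = 3 + 19/54 = 181/54
1 + 1/(181/54) = 1 + 54/181 = 235/181
0 + 1/(235/181) = 0 + 181/235 = 181/235

181/235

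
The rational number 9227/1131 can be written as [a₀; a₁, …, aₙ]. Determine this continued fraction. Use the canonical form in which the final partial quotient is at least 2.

Apply division with remainder until the remainder is 0:
9227 ÷ 1131 → quotient 8, remainder 179
1131 ÷ 179 → quotient 6, remainder 57
179 ÷ 57 → quotient 3, remainder 8
57 ÷ 8 → quotient 7, remainder 1
8 ÷ 1 → quotient 8, remainder 0

[8; 6, 3, 7, 8]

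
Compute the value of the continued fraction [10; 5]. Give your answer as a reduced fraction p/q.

Use the convergent recurrence hₖ = aₖ·hₖ₋₁ + hₖ₋₂ (and likewise for the denominators kₖ):
a_0 = 10: 10/1
a_1 = 5: 51/5

51/5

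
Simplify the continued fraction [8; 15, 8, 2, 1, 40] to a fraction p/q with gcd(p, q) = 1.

124033/15377

a_0 = 8: 8/1
a_1 = 15: 121/15
a_2 = 8: 976/121
a_3 = 2: 2073/257
a_4 = 1: 3049/378
a_5 = 40: 124033/15377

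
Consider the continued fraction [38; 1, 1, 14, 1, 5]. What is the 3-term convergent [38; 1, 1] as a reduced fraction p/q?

Start with 1.
1 + 1/(1/1) = 1 + 1/1 = 2/1
38 + 1/(2/1) = 38 + 1/2 = 77/2

77/2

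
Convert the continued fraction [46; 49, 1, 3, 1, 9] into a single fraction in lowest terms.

a_0 = 46: 46/1
a_1 = 49: 2255/49
a_2 = 1: 2301/50
a_3 = 3: 9158/199
a_4 = 1: 11459/249
a_5 = 9: 112289/2440

112289/2440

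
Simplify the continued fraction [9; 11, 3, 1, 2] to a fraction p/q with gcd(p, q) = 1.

Start with 2.
1 + 1/(2/1) = 1 + 1/2 = 3/2
3 + 1/(3/2) = 3 + 2/3 = 11/3
11 + 1/(11/3) = 11 + 3/11 = 124/11
9 + 1/(124/11) = 9 + 11/124 = 1127/124

1127/124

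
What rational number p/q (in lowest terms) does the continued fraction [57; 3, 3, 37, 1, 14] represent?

Collapse the nested fraction from the inside out:
Start with 14.
1 + 1/(14/1) = 1 + 1/14 = 15/14
37 + 1/(15/14) = 37 + 14/15 = 569/15
3 + 1/(569/15) = 3 + 15/569 = 1722/569
3 + 1/(1722/569) = 3 + 569/1722 = 5735/1722
57 + 1/(5735/1722) = 57 + 1722/5735 = 328617/5735

328617/5735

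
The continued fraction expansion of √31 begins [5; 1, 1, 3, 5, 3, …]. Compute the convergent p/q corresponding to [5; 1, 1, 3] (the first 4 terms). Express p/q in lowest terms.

39/7

Use the convergent recurrence hₖ = aₖ·hₖ₋₁ + hₖ₋₂ (and likewise for the denominators kₖ):
a_0 = 5: 5/1
a_1 = 1: 6/1
a_2 = 1: 11/2
a_3 = 3: 39/7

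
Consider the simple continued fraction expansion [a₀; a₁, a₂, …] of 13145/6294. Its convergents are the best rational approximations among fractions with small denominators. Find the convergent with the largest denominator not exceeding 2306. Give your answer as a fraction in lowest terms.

236/113

List convergents until the denominator exceeds the bound:
a_0 = 2: 2/1  (≤ bound)
a_1 = 11: 23/11  (≤ bound)
a_2 = 3: 71/34  (≤ bound)
a_3 = 2: 165/79  (≤ bound)
a_4 = 1: 236/113  (≤ bound)
a_5 = 55: 13145/6294  (> 2306, stop)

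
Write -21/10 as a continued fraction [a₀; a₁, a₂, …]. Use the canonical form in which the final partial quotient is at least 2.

[-3; 1, 9]

⌊-21/10⌋ = -3, remainder 9
⌊10/9⌋ = 1, remainder 1
⌊9/1⌋ = 9, remainder 0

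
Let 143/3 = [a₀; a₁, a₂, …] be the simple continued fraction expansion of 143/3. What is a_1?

1

143 ÷ 3 → quotient 47, remainder 2
3 ÷ 2 → quotient 1, remainder 1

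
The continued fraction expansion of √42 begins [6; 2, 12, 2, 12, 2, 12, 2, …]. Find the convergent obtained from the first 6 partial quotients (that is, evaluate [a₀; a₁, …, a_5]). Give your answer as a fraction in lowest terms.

8749/1350

Start with 2.
12 + 1/(2/1) = 12 + 1/2 = 25/2
2 + 1/(25/2) = 2 + 2/25 = 52/25
12 + 1/(52/25) = 12 + 25/52 = 649/52
2 + 1/(649/52) = 2 + 52/649 = 1350/649
6 + 1/(1350/649) = 6 + 649/1350 = 8749/1350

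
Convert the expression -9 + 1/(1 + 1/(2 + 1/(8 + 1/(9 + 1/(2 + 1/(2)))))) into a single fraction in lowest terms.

Start with 2.
2 + 1/(2/1) = 2 + 1/2 = 5/2
9 + 1/(5/2) = 9 + 2/5 = 47/5
8 + 1/(47/5) = 8 + 5/47 = 381/47
2 + 1/(381/47) = 2 + 47/381 = 809/381
1 + 1/(809/381) = 1 + 381/809 = 1190/809
-9 + 1/(1190/809) = -9 + 809/1190 = -9901/1190

-9901/1190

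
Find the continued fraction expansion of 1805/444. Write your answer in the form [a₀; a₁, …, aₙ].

Repeatedly divide and take the remainder:
1805 ÷ 444 → quotient 4, remainder 29
444 ÷ 29 → quotient 15, remainder 9
29 ÷ 9 → quotient 3, remainder 2
9 ÷ 2 → quotient 4, remainder 1
2 ÷ 1 → quotient 2, remainder 0

[4; 15, 3, 4, 2]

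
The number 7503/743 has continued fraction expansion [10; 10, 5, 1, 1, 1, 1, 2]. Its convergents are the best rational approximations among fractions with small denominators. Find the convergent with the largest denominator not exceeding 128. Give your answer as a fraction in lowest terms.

1131/112

List convergents until the denominator exceeds the bound:
a_0 = 10: 10/1  (≤ bound)
a_1 = 10: 101/10  (≤ bound)
a_2 = 5: 515/51  (≤ bound)
a_3 = 1: 616/61  (≤ bound)
a_4 = 1: 1131/112  (≤ bound)
a_5 = 1: 1747/173  (> 128, stop)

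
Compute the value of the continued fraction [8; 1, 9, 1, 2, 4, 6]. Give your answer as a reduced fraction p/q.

7713/866

Start with 6.
4 + 1/(6/1) = 4 + 1/6 = 25/6
2 + 1/(25/6) = 2 + 6/25 = 56/25
1 + 1/(56/25) = 1 + 25/56 = 81/56
9 + 1/(81/56) = 9 + 56/81 = 785/81
1 + 1/(785/81) = 1 + 81/785 = 866/785
8 + 1/(866/785) = 8 + 785/866 = 7713/866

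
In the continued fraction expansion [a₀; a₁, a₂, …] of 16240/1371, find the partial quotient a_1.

1

16240 = 11·1371 + 1159, so a_0 = 11
1371 = 1·1159 + 212, so a_1 = 1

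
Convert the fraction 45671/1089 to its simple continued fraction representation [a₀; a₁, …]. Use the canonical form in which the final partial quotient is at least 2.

Apply division with remainder until the remainder is 0:
45671 = 41·1089 + 1022, so a_0 = 41
1089 = 1·1022 + 67, so a_1 = 1
1022 = 15·67 + 17, so a_2 = 15
67 = 3·17 + 16, so a_3 = 3
17 = 1·16 + 1, so a_4 = 1
16 = 16·1 + 0, so a_5 = 16

[41; 1, 15, 3, 1, 16]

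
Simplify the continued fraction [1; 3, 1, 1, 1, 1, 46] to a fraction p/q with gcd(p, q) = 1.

Start with 46.
1 + 1/(46/1) = 1 + 1/46 = 47/46
1 + 1/(47/46) = 1 + 46/47 = 93/47
1 + 1/(93/47) = 1 + 47/93 = 140/93
1 + 1/(140/93) = 1 + 93/140 = 233/140
3 + 1/(233/140) = 3 + 140/233 = 839/233
1 + 1/(839/233) = 1 + 233/839 = 1072/839

1072/839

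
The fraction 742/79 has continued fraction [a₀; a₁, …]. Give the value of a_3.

1

Apply division with remainder until the remainder is 0:
742 ÷ 79 → quotient 9, remainder 31
79 ÷ 31 → quotient 2, remainder 17
31 ÷ 17 → quotient 1, remainder 14
17 ÷ 14 → quotient 1, remainder 3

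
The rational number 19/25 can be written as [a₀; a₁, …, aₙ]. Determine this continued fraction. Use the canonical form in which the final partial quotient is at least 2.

[0; 1, 3, 6]

19 = 0·25 + 19, so a_0 = 0
25 = 1·19 + 6, so a_1 = 1
19 = 3·6 + 1, so a_2 = 3
6 = 6·1 + 0, so a_3 = 6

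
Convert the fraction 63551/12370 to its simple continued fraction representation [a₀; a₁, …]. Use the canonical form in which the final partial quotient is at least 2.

Repeatedly divide and take the remainder:
63551 ÷ 12370 → quotient 5, remainder 1701
12370 ÷ 1701 → quotient 7, remainder 463
1701 ÷ 463 → quotient 3, remainder 312
463 ÷ 312 → quotient 1, remainder 151
312 ÷ 151 → quotient 2, remainder 10
151 ÷ 10 → quotient 15, remainder 1
10 ÷ 1 → quotient 10, remainder 0

[5; 7, 3, 1, 2, 15, 10]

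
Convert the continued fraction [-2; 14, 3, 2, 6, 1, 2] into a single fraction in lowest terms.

-4109/2129

Start with 2.
1 + 1/(2/1) = 1 + 1/2 = 3/2
6 + 1/(3/2) = 6 + 2/3 = 20/3
2 + 1/(20/3) = 2 + 3/20 = 43/20
3 + 1/(43/20) = 3 + 20/43 = 149/43
14 + 1/(149/43) = 14 + 43/149 = 2129/149
-2 + 1/(2129/149) = -2 + 149/2129 = -4109/2129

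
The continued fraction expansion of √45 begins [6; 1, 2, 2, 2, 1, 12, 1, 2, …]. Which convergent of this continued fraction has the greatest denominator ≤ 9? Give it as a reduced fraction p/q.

47/7

List convergents until the denominator exceeds the bound:
a_0 = 6: 6/1  (≤ bound)
a_1 = 1: 7/1  (≤ bound)
a_2 = 2: 20/3  (≤ bound)
a_3 = 2: 47/7  (≤ bound)
a_4 = 2: 114/17  (> 9, stop)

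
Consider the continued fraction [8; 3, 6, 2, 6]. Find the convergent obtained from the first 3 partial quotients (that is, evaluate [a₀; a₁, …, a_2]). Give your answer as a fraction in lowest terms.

158/19

Collapse the nested fraction from the inside out:
Start with 6.
3 + 1/(6/1) = 3 + 1/6 = 19/6
8 + 1/(19/6) = 8 + 6/19 = 158/19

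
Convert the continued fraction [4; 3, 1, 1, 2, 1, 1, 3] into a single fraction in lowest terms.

Start with 3.
1 + 1/(3/1) = 1 + 1/3 = 4/3
1 + 1/(4/3) = 1 + 3/4 = 7/4
2 + 1/(7/4) = 2 + 4/7 = 18/7
1 + 1/(18/7) = 1 + 7/18 = 25/18
1 + 1/(25/18) = 1 + 18/25 = 43/25
3 + 1/(43/25) = 3 + 25/43 = 154/43
4 + 1/(154/43) = 4 + 43/154 = 659/154

659/154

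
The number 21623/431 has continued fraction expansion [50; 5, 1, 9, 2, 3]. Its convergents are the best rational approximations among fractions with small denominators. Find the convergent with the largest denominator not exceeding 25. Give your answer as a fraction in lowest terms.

List convergents until the denominator exceeds the bound:
a_0 = 50: 50/1  (≤ bound)
a_1 = 5: 251/5  (≤ bound)
a_2 = 1: 301/6  (≤ bound)
a_3 = 9: 2960/59  (> 25, stop)

301/6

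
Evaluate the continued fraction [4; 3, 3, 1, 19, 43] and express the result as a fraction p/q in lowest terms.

47657/11064

a_0 = 4: 4/1
a_1 = 3: 13/3
a_2 = 3: 43/10
a_3 = 1: 56/13
a_4 = 19: 1107/257
a_5 = 43: 47657/11064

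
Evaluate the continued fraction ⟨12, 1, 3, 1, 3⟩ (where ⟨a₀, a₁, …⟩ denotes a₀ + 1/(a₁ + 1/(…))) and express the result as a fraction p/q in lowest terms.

243/19

Start with 3.
1 + 1/(3/1) = 1 + 1/3 = 4/3
3 + 1/(4/3) = 3 + 3/4 = 15/4
1 + 1/(15/4) = 1 + 4/15 = 19/15
12 + 1/(19/15) = 12 + 15/19 = 243/19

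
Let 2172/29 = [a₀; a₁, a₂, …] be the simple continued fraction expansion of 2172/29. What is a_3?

1

Apply division with remainder until the remainder is 0:
⌊2172/29⌋ = 74, remainder 26
⌊29/26⌋ = 1, remainder 3
⌊26/3⌋ = 8, remainder 2
⌊3/2⌋ = 1, remainder 1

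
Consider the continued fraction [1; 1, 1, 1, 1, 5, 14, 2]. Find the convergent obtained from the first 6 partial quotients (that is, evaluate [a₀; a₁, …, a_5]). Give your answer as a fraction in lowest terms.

a_0 = 1: 1/1
a_1 = 1: 2/1
a_2 = 1: 3/2
a_3 = 1: 5/3
a_4 = 1: 8/5
a_5 = 5: 45/28

45/28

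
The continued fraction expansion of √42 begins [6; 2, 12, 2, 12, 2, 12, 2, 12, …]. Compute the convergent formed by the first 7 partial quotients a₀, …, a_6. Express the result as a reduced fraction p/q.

109194/16849

Starting at the tail and folding back:
Start with 12.
2 + 1/(12/1) = 2 + 1/12 = 25/12
12 + 1/(25/12) = 12 + 12/25 = 312/25
2 + 1/(312/25) = 2 + 25/312 = 649/312
12 + 1/(649/312) = 12 + 312/649 = 8100/649
2 + 1/(8100/649) = 2 + 649/8100 = 16849/8100
6 + 1/(16849/8100) = 6 + 8100/16849 = 109194/16849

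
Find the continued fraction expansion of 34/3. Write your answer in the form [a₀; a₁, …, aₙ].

[11; 3]

⌊34/3⌋ = 11, remainder 1
⌊3/1⌋ = 3, remainder 0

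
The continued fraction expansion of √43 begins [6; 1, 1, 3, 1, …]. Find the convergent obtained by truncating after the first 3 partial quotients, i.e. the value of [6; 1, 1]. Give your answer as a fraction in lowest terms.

Work from the innermost term outward:
Start with 1.
1 + 1/(1/1) = 1 + 1/1 = 2/1
6 + 1/(2/1) = 6 + 1/2 = 13/2

13/2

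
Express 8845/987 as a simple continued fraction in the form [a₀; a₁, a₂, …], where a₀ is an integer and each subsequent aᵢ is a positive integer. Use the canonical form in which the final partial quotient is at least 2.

Apply division with remainder until the remainder is 0:
⌊8845/987⌋ = 8, remainder 949
⌊987/949⌋ = 1, remainder 38
⌊949/38⌋ = 24, remainder 37
⌊38/37⌋ = 1, remainder 1
⌊37/1⌋ = 37, remainder 0

[8; 1, 24, 1, 37]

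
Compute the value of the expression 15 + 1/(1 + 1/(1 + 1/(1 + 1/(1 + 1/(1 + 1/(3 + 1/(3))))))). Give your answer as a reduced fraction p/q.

Collapse the nested fraction from the inside out:
Start with 3.
3 + 1/(3/1) = 3 + 1/3 = 10/3
1 + 1/(10/3) = 1 + 3/10 = 13/10
1 + 1/(13/10) = 1 + 10/13 = 23/13
1 + 1/(23/13) = 1 + 13/23 = 36/23
1 + 1/(36/23) = 1 + 23/36 = 59/36
1 + 1/(59/36) = 1 + 36/59 = 95/59
15 + 1/(95/59) = 15 + 59/95 = 1484/95

1484/95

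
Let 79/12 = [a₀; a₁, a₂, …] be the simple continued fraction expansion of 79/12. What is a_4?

2

⌊79/12⌋ = 6, remainder 7
⌊12/7⌋ = 1, remainder 5
⌊7/5⌋ = 1, remainder 2
⌊5/2⌋ = 2, remainder 1
⌊2/1⌋ = 2, remainder 0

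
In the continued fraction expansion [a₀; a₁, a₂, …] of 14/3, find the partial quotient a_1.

Apply division with remainder until the remainder is 0:
14 ÷ 3 → quotient 4, remainder 2
3 ÷ 2 → quotient 1, remainder 1

1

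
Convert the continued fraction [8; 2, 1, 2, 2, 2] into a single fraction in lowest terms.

385/46

a_0 = 8: 8/1
a_1 = 2: 17/2
a_2 = 1: 25/3
a_3 = 2: 67/8
a_4 = 2: 159/19
a_5 = 2: 385/46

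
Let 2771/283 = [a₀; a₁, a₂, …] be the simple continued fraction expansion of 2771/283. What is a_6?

11

⌊2771/283⌋ = 9, remainder 224
⌊283/224⌋ = 1, remainder 59
⌊224/59⌋ = 3, remainder 47
⌊59/47⌋ = 1, remainder 12
⌊47/12⌋ = 3, remainder 11
⌊12/11⌋ = 1, remainder 1
⌊11/1⌋ = 11, remainder 0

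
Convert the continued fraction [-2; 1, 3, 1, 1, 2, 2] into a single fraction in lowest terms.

a_0 = -2: -2/1
a_1 = 1: -1/1
a_2 = 3: -5/4
a_3 = 1: -6/5
a_4 = 1: -11/9
a_5 = 2: -28/23
a_6 = 2: -67/55

-67/55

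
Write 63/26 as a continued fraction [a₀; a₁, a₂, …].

[2; 2, 2, 1, 3]

Apply division with remainder until the remainder is 0:
⌊63/26⌋ = 2, remainder 11
⌊26/11⌋ = 2, remainder 4
⌊11/4⌋ = 2, remainder 3
⌊4/3⌋ = 1, remainder 1
⌊3/1⌋ = 3, remainder 0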